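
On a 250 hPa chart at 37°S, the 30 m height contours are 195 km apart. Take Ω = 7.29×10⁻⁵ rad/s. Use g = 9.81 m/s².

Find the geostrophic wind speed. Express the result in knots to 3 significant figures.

Coriolis parameter at 37°S:
f = 2Ω sin φ = 2 × 7.29×10⁻⁵ × sin 37° = 8.77×10⁻⁵ s⁻¹
Height gradient: |∂Z/∂n| = 30 m / 195000 m = 1.54×10⁻⁴
On a pressure surface, geostrophic balance gives V_g = (g/f)|∂Z/∂n|:
V_g = 9.81 × 1.54×10⁻⁴ / 8.77×10⁻⁵ = 17.2 m/s
Converting: 17.2 m/s × 1.944 = 33.4 knots

33.4 knots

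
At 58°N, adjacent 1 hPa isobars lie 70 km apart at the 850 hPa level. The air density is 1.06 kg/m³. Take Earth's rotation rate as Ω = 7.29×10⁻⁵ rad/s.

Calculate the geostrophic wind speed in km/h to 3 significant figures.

39.2 km/h

Coriolis parameter at 58°N:
f = 2Ω sin φ = 2 × 7.29×10⁻⁵ × sin 58° = 1.24×10⁻⁴ s⁻¹
Pressure gradient: |∂P/∂n| = 100 Pa / 70000 m = 1.43×10⁻³ Pa/m
Geostrophic balance (pressure-gradient force = Coriolis force):
V_g = (1/(fρ)) |∂P/∂n| = 1.43×10⁻³ / (1.24×10⁻⁴ × 1.06) = 10.9 m/s
Converting: 10.9 m/s × 3.6 = 39.2 km/h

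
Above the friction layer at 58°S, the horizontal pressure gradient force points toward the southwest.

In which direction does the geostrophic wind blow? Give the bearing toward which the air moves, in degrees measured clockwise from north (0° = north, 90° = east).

135°

The pressure-gradient force points toward the southwest (bearing 225°).
Geostrophic balance: in the Southern Hemisphere the Coriolis force deflects motion to the left, so the geostrophic wind blows 90° to the left of the pressure-gradient force (low pressure on the right).
Rotating 225° by 90° counterclockwise gives 135° — the wind blows toward the southeast.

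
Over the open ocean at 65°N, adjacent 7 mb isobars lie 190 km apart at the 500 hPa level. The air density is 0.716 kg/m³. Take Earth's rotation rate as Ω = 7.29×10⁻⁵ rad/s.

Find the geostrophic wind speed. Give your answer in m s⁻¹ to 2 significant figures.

39 m s⁻¹

Coriolis parameter at 65°N:
f = 2Ω sin φ = 2 × 7.29×10⁻⁵ × sin 65° = 1.32×10⁻⁴ s⁻¹
Pressure gradient: |∂P/∂n| = 700 Pa / 190000 m = 3.68×10⁻³ Pa/m
Geostrophic balance (pressure-gradient force = Coriolis force):
V_g = (1/(fρ)) |∂P/∂n| = 3.68×10⁻³ / (1.32×10⁻⁴ × 0.716) = 38.9 m/s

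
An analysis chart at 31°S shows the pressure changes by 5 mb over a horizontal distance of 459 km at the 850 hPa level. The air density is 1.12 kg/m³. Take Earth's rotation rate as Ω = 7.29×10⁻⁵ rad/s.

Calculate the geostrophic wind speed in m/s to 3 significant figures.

13.0 m/s

Coriolis parameter at 31°S:
f = 2Ω sin φ = 2 × 7.29×10⁻⁵ × sin 31° = 7.51×10⁻⁵ s⁻¹
Pressure gradient: |∂P/∂n| = 500 Pa / 459000 m = 1.09×10⁻³ Pa/m
Geostrophic balance (pressure-gradient force = Coriolis force):
V_g = (1/(fρ)) |∂P/∂n| = 1.09×10⁻³ / (7.51×10⁻⁵ × 1.12) = 13.0 m/s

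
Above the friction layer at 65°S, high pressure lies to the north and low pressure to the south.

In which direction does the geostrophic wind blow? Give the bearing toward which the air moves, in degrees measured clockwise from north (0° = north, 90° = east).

090°

The pressure-gradient force points toward the south (bearing 180°).
Geostrophic balance: in the Southern Hemisphere the Coriolis force deflects motion to the left, so the geostrophic wind blows 90° to the left of the pressure-gradient force (low pressure on the right).
Rotating 180° by 90° counterclockwise gives 090° — the wind blows toward the east.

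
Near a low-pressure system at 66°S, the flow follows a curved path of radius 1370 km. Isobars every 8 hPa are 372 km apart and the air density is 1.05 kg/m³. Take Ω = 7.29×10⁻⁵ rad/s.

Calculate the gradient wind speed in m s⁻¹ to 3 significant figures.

14.3 m s⁻¹

Coriolis parameter at 66°S:
f = 2Ω sin φ = 2 × 7.29×10⁻⁵ × sin 66° = 1.33×10⁻⁴ s⁻¹
Pressure gradient: |∂P/∂n| = 800 Pa / 372000 m = 2.15×10⁻³ Pa/m
Geostrophic speed: V_g = |∂P/∂n|/(fρ) = 2.15×10⁻³/(1.33×10⁻⁴ × 1.05) = 15.4 m/s
Around a low, centrifugal force acts outward with Coriolis, so pressure-gradient force balances both:
(1/ρ)|∂P/∂n| = fV + V²/R  →  V² + fR·V − fR·V_g = 0
With fR = 1.33×10⁻⁴ × 1370×10³ m = 182 m/s:
V = [−fR + √((fR)² + 4 fR V_g)]/2 = [−182 + √(182² + 4×182×15.4)]/2 = 14.3 m/s
Subgeostrophic (V < V_g = 15.4 m/s), as expected around a low.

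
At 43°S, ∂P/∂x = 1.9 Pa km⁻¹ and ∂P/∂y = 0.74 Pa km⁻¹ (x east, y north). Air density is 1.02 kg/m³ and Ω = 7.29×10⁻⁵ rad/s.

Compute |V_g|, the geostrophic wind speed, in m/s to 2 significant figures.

Coriolis parameter at 43°S:
f = 2Ω sin φ = 2 × 7.29×10⁻⁵ × sin 43° = 9.94×10⁻⁵ s⁻¹
In the Southern Hemisphere f is negative: f = −9.94×10⁻⁵ s⁻¹.
Component geostrophic relations (x east, y north):
u_g = −(1/(fρ)) ∂P/∂y,  v_g = (1/(fρ)) ∂P/∂x
u_g = −(0.74×10⁻³)/(−9.94×10⁻⁵ × 1.02) = 7.30 m/s;  v_g = (1.9×10⁻³)/(−9.94×10⁻⁵ × 1.02) = −18.7 m/s
|V_g| = √(u_g² + v_g²) = 20.1 m/s

20 m/s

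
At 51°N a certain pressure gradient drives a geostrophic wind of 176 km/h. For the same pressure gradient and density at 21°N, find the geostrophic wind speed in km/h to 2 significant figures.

With the same pressure gradient and density, V_g ∝ 1/f ∝ 1/sin φ.
V₂ = V₁ · sin φ₁ / sin φ₂ = 176 × sin 51° / sin 21°
V₂ = 176 × 0.7771/0.3584 = 380 km/h

380 km/h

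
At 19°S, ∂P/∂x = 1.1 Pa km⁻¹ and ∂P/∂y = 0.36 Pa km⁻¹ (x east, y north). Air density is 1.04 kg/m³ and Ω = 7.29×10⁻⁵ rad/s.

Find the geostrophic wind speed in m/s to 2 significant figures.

Coriolis parameter at 19°S:
f = 2Ω sin φ = 2 × 7.29×10⁻⁵ × sin 19° = 4.75×10⁻⁵ s⁻¹
In the Southern Hemisphere f is negative: f = −4.75×10⁻⁵ s⁻¹.
Component geostrophic relations (x east, y north):
u_g = −(1/(fρ)) ∂P/∂y,  v_g = (1/(fρ)) ∂P/∂x
u_g = −(0.36×10⁻³)/(−4.75×10⁻⁵ × 1.04) = 7.29 m/s;  v_g = (1.1×10⁻³)/(−4.75×10⁻⁵ × 1.04) = −22.3 m/s
|V_g| = √(u_g² + v_g²) = 23.4 m/s

23 m/s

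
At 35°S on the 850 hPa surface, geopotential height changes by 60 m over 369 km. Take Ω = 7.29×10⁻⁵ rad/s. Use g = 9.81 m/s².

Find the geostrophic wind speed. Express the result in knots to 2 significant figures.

37 knots

Coriolis parameter at 35°S:
f = 2Ω sin φ = 2 × 7.29×10⁻⁵ × sin 35° = 8.36×10⁻⁵ s⁻¹
Height gradient: |∂Z/∂n| = 60 m / 369000 m = 1.63×10⁻⁴
On a pressure surface, geostrophic balance gives V_g = (g/f)|∂Z/∂n|:
V_g = 9.81 × 1.63×10⁻⁴ / 8.36×10⁻⁵ = 19.1 m/s
Converting: 19.1 m/s × 1.944 = 37 knots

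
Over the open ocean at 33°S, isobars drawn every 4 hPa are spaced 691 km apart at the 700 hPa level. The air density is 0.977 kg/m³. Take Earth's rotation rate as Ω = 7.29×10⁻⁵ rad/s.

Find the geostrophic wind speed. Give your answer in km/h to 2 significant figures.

Coriolis parameter at 33°S:
f = 2Ω sin φ = 2 × 7.29×10⁻⁵ × sin 33° = 7.94×10⁻⁵ s⁻¹
Pressure gradient: |∂P/∂n| = 400 Pa / 691000 m = 5.79×10⁻⁴ Pa/m
Geostrophic balance (pressure-gradient force = Coriolis force):
V_g = (1/(fρ)) |∂P/∂n| = 5.79×10⁻⁴ / (7.94×10⁻⁵ × 0.977) = 7.46 m/s
Converting: 7.46 m/s × 3.6 = 27 km/h

27 km/h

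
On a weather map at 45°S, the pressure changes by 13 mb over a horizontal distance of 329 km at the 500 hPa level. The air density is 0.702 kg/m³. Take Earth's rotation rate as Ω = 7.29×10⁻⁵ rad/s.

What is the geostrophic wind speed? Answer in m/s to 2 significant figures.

55 m/s

Coriolis parameter at 45°S:
f = 2Ω sin φ = 2 × 7.29×10⁻⁵ × sin 45° = 1.03×10⁻⁴ s⁻¹
Pressure gradient: |∂P/∂n| = 1300 Pa / 329000 m = 3.95×10⁻³ Pa/m
Geostrophic balance (pressure-gradient force = Coriolis force):
V_g = (1/(fρ)) |∂P/∂n| = 3.95×10⁻³ / (1.03×10⁻⁴ × 0.702) = 54.6 m/s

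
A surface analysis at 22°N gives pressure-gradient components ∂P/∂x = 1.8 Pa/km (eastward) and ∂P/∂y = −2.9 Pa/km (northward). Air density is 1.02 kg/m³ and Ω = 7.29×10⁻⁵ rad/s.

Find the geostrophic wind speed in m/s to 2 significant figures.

Coriolis parameter at 22°N:
f = 2Ω sin φ = 2 × 7.29×10⁻⁵ × sin 22° = 5.46×10⁻⁵ s⁻¹
Component geostrophic relations (x east, y north):
u_g = −(1/(fρ)) ∂P/∂y,  v_g = (1/(fρ)) ∂P/∂x
u_g = −(−2.9×10⁻³)/(5.46×10⁻⁵ × 1.02) = 52.1 m/s;  v_g = (1.8×10⁻³)/(5.46×10⁻⁵ × 1.02) = 32.3 m/s
|V_g| = √(u_g² + v_g²) = 61.3 m/s

61 m/s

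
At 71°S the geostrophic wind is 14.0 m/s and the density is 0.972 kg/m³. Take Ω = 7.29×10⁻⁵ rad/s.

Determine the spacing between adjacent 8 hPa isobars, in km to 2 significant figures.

Coriolis parameter at 71°S:
f = 2Ω sin φ = 2 × 7.29×10⁻⁵ × sin 71° = 1.38×10⁻⁴ s⁻¹
Geostrophic balance rearranged: |∂P/∂n| = f ρ V_g
|∂P/∂n| = 1.38×10⁻⁴ × 0.972 × 14.0 = 1.88×10⁻³ Pa/m
Isobar spacing: Δn = ΔP/|∂P/∂n| = 800 Pa / 1.88×10⁻³ Pa/m = 426450 m ≈ 430 km

430 km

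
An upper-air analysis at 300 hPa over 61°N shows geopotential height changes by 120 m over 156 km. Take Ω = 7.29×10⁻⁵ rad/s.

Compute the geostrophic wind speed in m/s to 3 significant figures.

59.2 m/s

Coriolis parameter at 61°N:
f = 2Ω sin φ = 2 × 7.29×10⁻⁵ × sin 61° = 1.28×10⁻⁴ s⁻¹
Height gradient: |∂Z/∂n| = 120 m / 156000 m = 7.69×10⁻⁴
On a pressure surface, geostrophic balance gives V_g = (g/f)|∂Z/∂n|:
V_g = 9.81 × 7.69×10⁻⁴ / 1.28×10⁻⁴ = 59.2 m/s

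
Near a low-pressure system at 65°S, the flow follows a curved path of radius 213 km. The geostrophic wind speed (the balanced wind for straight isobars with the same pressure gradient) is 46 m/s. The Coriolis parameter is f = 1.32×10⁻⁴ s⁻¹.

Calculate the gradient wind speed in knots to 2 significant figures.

48 knots

Around a low, centrifugal force acts outward with Coriolis, so pressure-gradient force balances both:
(1/ρ)|∂P/∂n| = fV + V²/R  →  V² + fR·V − fR·V_g = 0
With fR = 1.32×10⁻⁴ × 213×10³ m = 28.1 m/s:
V = [−fR + √((fR)² + 4 fR V_g)]/2 = [−28.1 + √(28.1² + 4×28.1×46)]/2 = 24.6 m/s
Subgeostrophic (V < V_g = 46 m/s), as expected around a low.
Converting: 24.6 m/s × 1.944 = 48 knots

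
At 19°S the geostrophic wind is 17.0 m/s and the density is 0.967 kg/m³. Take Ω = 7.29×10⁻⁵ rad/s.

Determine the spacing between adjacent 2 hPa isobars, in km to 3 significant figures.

Coriolis parameter at 19°S:
f = 2Ω sin φ = 2 × 7.29×10⁻⁵ × sin 19° = 4.75×10⁻⁵ s⁻¹
Geostrophic balance rearranged: |∂P/∂n| = f ρ V_g
|∂P/∂n| = 4.75×10⁻⁵ × 0.967 × 17.0 = 7.80×10⁻⁴ Pa/m
Isobar spacing: Δn = ΔP/|∂P/∂n| = 200 Pa / 7.80×10⁻⁴ Pa/m = 256304 m ≈ 256 km

256 km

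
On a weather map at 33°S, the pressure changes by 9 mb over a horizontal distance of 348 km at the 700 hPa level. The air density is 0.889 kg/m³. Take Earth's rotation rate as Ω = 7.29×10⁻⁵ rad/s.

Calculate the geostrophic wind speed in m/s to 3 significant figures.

36.6 m/s

Coriolis parameter at 33°S:
f = 2Ω sin φ = 2 × 7.29×10⁻⁵ × sin 33° = 7.94×10⁻⁵ s⁻¹
Pressure gradient: |∂P/∂n| = 900 Pa / 348000 m = 2.59×10⁻³ Pa/m
Geostrophic balance (pressure-gradient force = Coriolis force):
V_g = (1/(fρ)) |∂P/∂n| = 2.59×10⁻³ / (7.94×10⁻⁵ × 0.889) = 36.6 m/s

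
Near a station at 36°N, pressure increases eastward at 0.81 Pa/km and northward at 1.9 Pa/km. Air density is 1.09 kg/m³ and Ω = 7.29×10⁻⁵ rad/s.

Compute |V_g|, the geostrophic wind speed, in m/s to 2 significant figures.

22 m/s

Coriolis parameter at 36°N:
f = 2Ω sin φ = 2 × 7.29×10⁻⁵ × sin 36° = 8.57×10⁻⁵ s⁻¹
Component geostrophic relations (x east, y north):
u_g = −(1/(fρ)) ∂P/∂y,  v_g = (1/(fρ)) ∂P/∂x
u_g = −(1.9×10⁻³)/(8.57×10⁻⁵ × 1.09) = −20.3 m/s;  v_g = (0.81×10⁻³)/(8.57×10⁻⁵ × 1.09) = 8.67 m/s
|V_g| = √(u_g² + v_g²) = 22.1 m/s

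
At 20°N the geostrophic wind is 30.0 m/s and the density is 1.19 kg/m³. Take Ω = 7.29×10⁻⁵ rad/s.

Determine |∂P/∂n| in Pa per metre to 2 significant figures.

Coriolis parameter at 20°N:
f = 2Ω sin φ = 2 × 7.29×10⁻⁵ × sin 20° = 4.99×10⁻⁵ s⁻¹
Geostrophic balance rearranged: |∂P/∂n| = f ρ V_g
|∂P/∂n| = 4.99×10⁻⁵ × 1.19 × 30.0 = 1.78×10⁻³ Pa/m

1.8×10⁻³ Pa/m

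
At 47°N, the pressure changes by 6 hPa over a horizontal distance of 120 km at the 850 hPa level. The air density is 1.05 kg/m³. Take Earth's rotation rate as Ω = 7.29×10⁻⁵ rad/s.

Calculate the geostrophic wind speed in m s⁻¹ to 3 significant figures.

Coriolis parameter at 47°N:
f = 2Ω sin φ = 2 × 7.29×10⁻⁵ × sin 47° = 1.07×10⁻⁴ s⁻¹
Pressure gradient: |∂P/∂n| = 600 Pa / 120000 m = 5.00×10⁻³ Pa/m
Geostrophic balance (pressure-gradient force = Coriolis force):
V_g = (1/(fρ)) |∂P/∂n| = 5.00×10⁻³ / (1.07×10⁻⁴ × 1.05) = 44.7 m/s

44.7 m s⁻¹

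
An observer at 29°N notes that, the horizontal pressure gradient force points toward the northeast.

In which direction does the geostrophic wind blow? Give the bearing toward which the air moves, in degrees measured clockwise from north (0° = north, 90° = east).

The pressure-gradient force points toward the northeast (bearing 045°).
Geostrophic balance: in the Northern Hemisphere the Coriolis force deflects motion to the right, so the geostrophic wind blows 90° to the right of the pressure-gradient force (low pressure on the left).
Rotating 045° by 90° clockwise gives 135° — the wind blows toward the southeast.

135°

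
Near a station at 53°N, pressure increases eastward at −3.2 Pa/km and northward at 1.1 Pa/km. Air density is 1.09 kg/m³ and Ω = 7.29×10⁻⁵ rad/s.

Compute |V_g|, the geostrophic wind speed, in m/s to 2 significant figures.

Coriolis parameter at 53°N:
f = 2Ω sin φ = 2 × 7.29×10⁻⁵ × sin 53° = 1.16×10⁻⁴ s⁻¹
Component geostrophic relations (x east, y north):
u_g = −(1/(fρ)) ∂P/∂y,  v_g = (1/(fρ)) ∂P/∂x
u_g = −(1.1×10⁻³)/(1.16×10⁻⁴ × 1.09) = −8.67 m/s;  v_g = (−3.2×10⁻³)/(1.16×10⁻⁴ × 1.09) = −25.2 m/s
|V_g| = √(u_g² + v_g²) = 26.7 m/s

27 m/s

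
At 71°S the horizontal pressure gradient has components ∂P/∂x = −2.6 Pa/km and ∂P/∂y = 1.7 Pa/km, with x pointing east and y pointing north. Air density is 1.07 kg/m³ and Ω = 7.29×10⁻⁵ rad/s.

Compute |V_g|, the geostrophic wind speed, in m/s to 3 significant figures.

21.1 m/s

Coriolis parameter at 71°S:
f = 2Ω sin φ = 2 × 7.29×10⁻⁵ × sin 71° = 1.38×10⁻⁴ s⁻¹
In the Southern Hemisphere f is negative: f = −1.38×10⁻⁴ s⁻¹.
Component geostrophic relations (x east, y north):
u_g = −(1/(fρ)) ∂P/∂y,  v_g = (1/(fρ)) ∂P/∂x
u_g = −(1.7×10⁻³)/(−1.38×10⁻⁴ × 1.07) = 11.5 m/s;  v_g = (−2.6×10⁻³)/(−1.38×10⁻⁴ × 1.07) = 17.6 m/s
|V_g| = √(u_g² + v_g²) = 21.1 m/s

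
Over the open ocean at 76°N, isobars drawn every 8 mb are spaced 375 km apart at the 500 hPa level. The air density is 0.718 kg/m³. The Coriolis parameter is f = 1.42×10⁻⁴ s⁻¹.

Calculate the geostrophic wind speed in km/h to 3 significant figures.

75.3 km/h

Pressure gradient: |∂P/∂n| = 800 Pa / 375000 m = 2.13×10⁻³ Pa/m
Geostrophic balance (pressure-gradient force = Coriolis force):
V_g = (1/(fρ)) |∂P/∂n| = 2.13×10⁻³ / (1.42×10⁻⁴ × 0.718) = 20.9 m/s
Converting: 20.9 m/s × 3.6 = 75.3 km/h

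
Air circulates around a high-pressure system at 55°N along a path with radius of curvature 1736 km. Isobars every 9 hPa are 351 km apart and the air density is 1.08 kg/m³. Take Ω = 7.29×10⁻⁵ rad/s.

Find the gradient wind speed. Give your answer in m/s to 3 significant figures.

22.3 m/s

Coriolis parameter at 55°N:
f = 2Ω sin φ = 2 × 7.29×10⁻⁵ × sin 55° = 1.19×10⁻⁴ s⁻¹
Pressure gradient: |∂P/∂n| = 900 Pa / 351000 m = 2.56×10⁻³ Pa/m
Geostrophic speed: V_g = |∂P/∂n|/(fρ) = 2.56×10⁻³/(1.19×10⁻⁴ × 1.08) = 19.9 m/s
Around a high, pressure-gradient force acts outward with centrifugal, so Coriolis balances both:
fV = (1/ρ)|∂P/∂n| + V²/R  →  V² − fR·V + fR·V_g = 0
With fR = 1.19×10⁻⁴ × 1736×10³ m = 207 m/s:
V = [fR − √((fR)² − 4 fR V_g)]/2 = [207 − √(207² − 4×207×19.9)]/2 = 22.3 m/s
Supergeostrophic (V > V_g = 19.9 m/s), as expected around a high.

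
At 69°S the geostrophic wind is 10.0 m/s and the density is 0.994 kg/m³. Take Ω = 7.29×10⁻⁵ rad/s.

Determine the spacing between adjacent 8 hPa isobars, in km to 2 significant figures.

Coriolis parameter at 69°S:
f = 2Ω sin φ = 2 × 7.29×10⁻⁵ × sin 69° = 1.36×10⁻⁴ s⁻¹
Geostrophic balance rearranged: |∂P/∂n| = f ρ V_g
|∂P/∂n| = 1.36×10⁻⁴ × 0.994 × 10.0 = 1.35×10⁻³ Pa/m
Isobar spacing: Δn = ΔP/|∂P/∂n| = 800 Pa / 1.35×10⁻³ Pa/m = 591282 m ≈ 590 km

590 km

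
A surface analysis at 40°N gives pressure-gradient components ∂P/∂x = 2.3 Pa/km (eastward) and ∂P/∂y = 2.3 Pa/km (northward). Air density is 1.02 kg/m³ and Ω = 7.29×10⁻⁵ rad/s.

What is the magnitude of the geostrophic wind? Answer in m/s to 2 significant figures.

34 m/s

Coriolis parameter at 40°N:
f = 2Ω sin φ = 2 × 7.29×10⁻⁵ × sin 40° = 9.37×10⁻⁵ s⁻¹
Component geostrophic relations (x east, y north):
u_g = −(1/(fρ)) ∂P/∂y,  v_g = (1/(fρ)) ∂P/∂x
u_g = −(2.3×10⁻³)/(9.37×10⁻⁵ × 1.02) = −24.1 m/s;  v_g = (2.3×10⁻³)/(9.37×10⁻⁵ × 1.02) = 24.1 m/s
|V_g| = √(u_g² + v_g²) = 34.0 m/s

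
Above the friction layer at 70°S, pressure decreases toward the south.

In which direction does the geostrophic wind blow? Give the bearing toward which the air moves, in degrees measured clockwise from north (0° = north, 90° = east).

The pressure-gradient force points toward the south (bearing 180°).
Geostrophic balance: in the Southern Hemisphere the Coriolis force deflects motion to the left, so the geostrophic wind blows 90° to the left of the pressure-gradient force (low pressure on the right).
Rotating 180° by 90° counterclockwise gives 090° — the wind blows toward the east.

090°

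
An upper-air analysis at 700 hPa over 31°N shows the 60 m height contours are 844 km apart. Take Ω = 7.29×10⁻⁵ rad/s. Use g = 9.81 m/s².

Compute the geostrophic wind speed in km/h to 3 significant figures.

33.4 km/h

Coriolis parameter at 31°N:
f = 2Ω sin φ = 2 × 7.29×10⁻⁵ × sin 31° = 7.51×10⁻⁵ s⁻¹
Height gradient: |∂Z/∂n| = 60 m / 844000 m = 7.11×10⁻⁵
On a pressure surface, geostrophic balance gives V_g = (g/f)|∂Z/∂n|:
V_g = 9.81 × 7.11×10⁻⁵ / 7.51×10⁻⁵ = 9.29 m/s
Converting: 9.29 m/s × 3.6 = 33.4 km/h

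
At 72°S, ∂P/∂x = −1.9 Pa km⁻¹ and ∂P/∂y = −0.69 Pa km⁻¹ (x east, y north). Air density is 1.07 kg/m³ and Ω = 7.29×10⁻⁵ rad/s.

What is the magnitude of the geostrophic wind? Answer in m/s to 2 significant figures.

14 m/s

Coriolis parameter at 72°S:
f = 2Ω sin φ = 2 × 7.29×10⁻⁵ × sin 72° = 1.39×10⁻⁴ s⁻¹
In the Southern Hemisphere f is negative: f = −1.39×10⁻⁴ s⁻¹.
Component geostrophic relations (x east, y north):
u_g = −(1/(fρ)) ∂P/∂y,  v_g = (1/(fρ)) ∂P/∂x
u_g = −(−0.69×10⁻³)/(−1.39×10⁻⁴ × 1.07) = −4.65 m/s;  v_g = (−1.9×10⁻³)/(−1.39×10⁻⁴ × 1.07) = 12.8 m/s
|V_g| = √(u_g² + v_g²) = 13.6 m/s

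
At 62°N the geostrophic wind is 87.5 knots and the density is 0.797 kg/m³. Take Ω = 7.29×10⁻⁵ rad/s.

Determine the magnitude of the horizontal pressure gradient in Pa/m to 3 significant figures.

Coriolis parameter at 62°N:
f = 2Ω sin φ = 2 × 7.29×10⁻⁵ × sin 62° = 1.29×10⁻⁴ s⁻¹
Wind speed in SI: 87.5 knots = 45.0 m/s
Geostrophic balance rearranged: |∂P/∂n| = f ρ V_g
|∂P/∂n| = 1.29×10⁻⁴ × 0.797 × 45.0 = 4.62×10⁻³ Pa/m

4.62×10⁻³ Pa/m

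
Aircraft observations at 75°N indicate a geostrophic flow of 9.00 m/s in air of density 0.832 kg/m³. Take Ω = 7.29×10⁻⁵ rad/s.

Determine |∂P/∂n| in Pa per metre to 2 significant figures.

Coriolis parameter at 75°N:
f = 2Ω sin φ = 2 × 7.29×10⁻⁵ × sin 75° = 1.41×10⁻⁴ s⁻¹
Geostrophic balance rearranged: |∂P/∂n| = f ρ V_g
|∂P/∂n| = 1.41×10⁻⁴ × 0.832 × 9.00 = 1.05×10⁻³ Pa/m

1.1×10⁻³ Pa/m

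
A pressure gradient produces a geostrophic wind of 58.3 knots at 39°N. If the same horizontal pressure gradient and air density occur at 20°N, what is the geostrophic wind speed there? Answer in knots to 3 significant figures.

With the same pressure gradient and density, V_g ∝ 1/f ∝ 1/sin φ.
V₂ = V₁ · sin φ₁ / sin φ₂ = 58.3 × sin 39° / sin 20°
V₂ = 58.3 × 0.6293/0.3420 = 107 knots

107 knots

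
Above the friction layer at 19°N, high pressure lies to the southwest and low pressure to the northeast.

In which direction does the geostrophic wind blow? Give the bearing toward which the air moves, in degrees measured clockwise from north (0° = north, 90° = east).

135°

The pressure-gradient force points toward the northeast (bearing 045°).
Geostrophic balance: in the Northern Hemisphere the Coriolis force deflects motion to the right, so the geostrophic wind blows 90° to the right of the pressure-gradient force (low pressure on the left).
Rotating 045° by 90° clockwise gives 135° — the wind blows toward the southeast.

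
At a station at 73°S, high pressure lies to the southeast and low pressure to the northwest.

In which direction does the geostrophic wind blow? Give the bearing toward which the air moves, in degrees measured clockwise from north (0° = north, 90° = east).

The pressure-gradient force points toward the northwest (bearing 315°).
Geostrophic balance: in the Southern Hemisphere the Coriolis force deflects motion to the left, so the geostrophic wind blows 90° to the left of the pressure-gradient force (low pressure on the right).
Rotating 315° by 90° counterclockwise gives 225° — the wind blows toward the southwest.

225°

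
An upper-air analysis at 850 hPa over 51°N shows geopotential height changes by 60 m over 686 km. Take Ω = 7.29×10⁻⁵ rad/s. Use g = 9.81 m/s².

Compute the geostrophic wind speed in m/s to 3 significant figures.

7.57 m/s

Coriolis parameter at 51°N:
f = 2Ω sin φ = 2 × 7.29×10⁻⁵ × sin 51° = 1.13×10⁻⁴ s⁻¹
Height gradient: |∂Z/∂n| = 60 m / 686000 m = 8.75×10⁻⁵
On a pressure surface, geostrophic balance gives V_g = (g/f)|∂Z/∂n|:
V_g = 9.81 × 8.75×10⁻⁵ / 1.13×10⁻⁴ = 7.57 m/s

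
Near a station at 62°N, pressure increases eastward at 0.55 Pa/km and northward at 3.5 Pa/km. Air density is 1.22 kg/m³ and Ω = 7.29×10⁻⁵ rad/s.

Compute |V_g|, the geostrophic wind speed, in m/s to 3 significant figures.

22.6 m/s

Coriolis parameter at 62°N:
f = 2Ω sin φ = 2 × 7.29×10⁻⁵ × sin 62° = 1.29×10⁻⁴ s⁻¹
Component geostrophic relations (x east, y north):
u_g = −(1/(fρ)) ∂P/∂y,  v_g = (1/(fρ)) ∂P/∂x
u_g = −(3.5×10⁻³)/(1.29×10⁻⁴ × 1.22) = −22.3 m/s;  v_g = (0.55×10⁻³)/(1.29×10⁻⁴ × 1.22) = 3.50 m/s
|V_g| = √(u_g² + v_g²) = 22.6 m/s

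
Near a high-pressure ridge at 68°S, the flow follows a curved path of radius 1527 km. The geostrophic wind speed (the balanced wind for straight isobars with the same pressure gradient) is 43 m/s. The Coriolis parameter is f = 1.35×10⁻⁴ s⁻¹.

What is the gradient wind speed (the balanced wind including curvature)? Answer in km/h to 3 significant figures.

220 km/h

Around a high, pressure-gradient force acts outward with centrifugal, so Coriolis balances both:
fV = (1/ρ)|∂P/∂n| + V²/R  →  V² − fR·V + fR·V_g = 0
With fR = 1.35×10⁻⁴ × 1527×10³ m = 206 m/s:
V = [fR − √((fR)² − 4 fR V_g)]/2 = [206 − √(206² − 4×206×43)]/2 = 61.1 m/s
Supergeostrophic (V > V_g = 43 m/s), as expected around a high.
Converting: 61.1 m/s × 3.6 = 220 km/h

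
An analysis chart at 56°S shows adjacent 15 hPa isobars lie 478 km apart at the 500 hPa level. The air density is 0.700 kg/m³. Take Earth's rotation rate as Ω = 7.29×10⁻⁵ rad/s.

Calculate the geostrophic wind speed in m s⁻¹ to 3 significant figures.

37.1 m s⁻¹

Coriolis parameter at 56°S:
f = 2Ω sin φ = 2 × 7.29×10⁻⁵ × sin 56° = 1.21×10⁻⁴ s⁻¹
Pressure gradient: |∂P/∂n| = 1500 Pa / 478000 m = 3.14×10⁻³ Pa/m
Geostrophic balance (pressure-gradient force = Coriolis force):
V_g = (1/(fρ)) |∂P/∂n| = 3.14×10⁻³ / (1.21×10⁻⁴ × 0.700) = 37.1 m/s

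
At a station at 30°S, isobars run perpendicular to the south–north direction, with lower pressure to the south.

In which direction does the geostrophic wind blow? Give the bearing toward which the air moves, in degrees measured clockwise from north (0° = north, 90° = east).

The pressure-gradient force points toward the south (bearing 180°).
Geostrophic balance: in the Southern Hemisphere the Coriolis force deflects motion to the left, so the geostrophic wind blows 90° to the left of the pressure-gradient force (low pressure on the right).
Rotating 180° by 90° counterclockwise gives 090° — the wind blows toward the east.

090°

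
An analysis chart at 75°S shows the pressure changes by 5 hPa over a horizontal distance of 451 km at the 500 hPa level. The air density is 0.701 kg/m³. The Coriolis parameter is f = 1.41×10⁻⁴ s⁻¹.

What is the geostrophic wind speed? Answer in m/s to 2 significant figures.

11 m/s

Pressure gradient: |∂P/∂n| = 500 Pa / 451000 m = 1.11×10⁻³ Pa/m
Geostrophic balance (pressure-gradient force = Coriolis force):
V_g = (1/(fρ)) |∂P/∂n| = 1.11×10⁻³ / (1.41×10⁻⁴ × 0.701) = 11.2 m/s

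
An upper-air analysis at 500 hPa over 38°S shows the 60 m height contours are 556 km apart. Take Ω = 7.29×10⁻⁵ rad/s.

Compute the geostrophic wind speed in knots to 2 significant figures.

23 knots

Coriolis parameter at 38°S:
f = 2Ω sin φ = 2 × 7.29×10⁻⁵ × sin 38° = 8.98×10⁻⁵ s⁻¹
Height gradient: |∂Z/∂n| = 60 m / 556000 m = 1.08×10⁻⁴
On a pressure surface, geostrophic balance gives V_g = (g/f)|∂Z/∂n|:
V_g = 9.81 × 1.08×10⁻⁴ / 8.98×10⁻⁵ = 11.8 m/s
Converting: 11.8 m/s × 1.944 = 23 knots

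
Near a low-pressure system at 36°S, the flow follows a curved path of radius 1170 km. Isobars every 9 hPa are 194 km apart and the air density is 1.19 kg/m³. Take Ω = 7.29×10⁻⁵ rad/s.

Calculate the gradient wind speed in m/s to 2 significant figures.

34 m/s

Coriolis parameter at 36°S:
f = 2Ω sin φ = 2 × 7.29×10⁻⁵ × sin 36° = 8.57×10⁻⁵ s⁻¹
Pressure gradient: |∂P/∂n| = 900 Pa / 194000 m = 4.64×10⁻³ Pa/m
Geostrophic speed: V_g = |∂P/∂n|/(fρ) = 4.64×10⁻³/(8.57×10⁻⁵ × 1.19) = 45.5 m/s
Around a low, centrifugal force acts outward with Coriolis, so pressure-gradient force balances both:
(1/ρ)|∂P/∂n| = fV + V²/R  →  V² + fR·V − fR·V_g = 0
With fR = 8.57×10⁻⁵ × 1170×10³ m = 100 m/s:
V = [−fR + √((fR)² + 4 fR V_g)]/2 = [−100 + √(100² + 4×100×45.5)]/2 = 34 m/s
Subgeostrophic (V < V_g = 45.5 m/s), as expected around a low.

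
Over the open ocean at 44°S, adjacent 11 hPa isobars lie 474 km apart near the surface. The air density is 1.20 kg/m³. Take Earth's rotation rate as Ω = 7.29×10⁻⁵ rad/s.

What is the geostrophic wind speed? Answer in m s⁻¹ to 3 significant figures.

Coriolis parameter at 44°S:
f = 2Ω sin φ = 2 × 7.29×10⁻⁵ × sin 44° = 1.01×10⁻⁴ s⁻¹
Pressure gradient: |∂P/∂n| = 1100 Pa / 474000 m = 2.32×10⁻³ Pa/m
Geostrophic balance (pressure-gradient force = Coriolis force):
V_g = (1/(fρ)) |∂P/∂n| = 2.32×10⁻³ / (1.01×10⁻⁴ × 1.20) = 19.1 m/s

19.1 m s⁻¹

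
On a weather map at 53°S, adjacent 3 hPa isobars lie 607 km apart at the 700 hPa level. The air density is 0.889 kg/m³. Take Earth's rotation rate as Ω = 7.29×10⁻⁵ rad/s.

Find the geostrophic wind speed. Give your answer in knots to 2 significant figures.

9.3 knots

Coriolis parameter at 53°S:
f = 2Ω sin φ = 2 × 7.29×10⁻⁵ × sin 53° = 1.16×10⁻⁴ s⁻¹
Pressure gradient: |∂P/∂n| = 300 Pa / 607000 m = 4.94×10⁻⁴ Pa/m
Geostrophic balance (pressure-gradient force = Coriolis force):
V_g = (1/(fρ)) |∂P/∂n| = 4.94×10⁻⁴ / (1.16×10⁻⁴ × 0.889) = 4.77 m/s
Converting: 4.77 m/s × 1.944 = 9.3 knots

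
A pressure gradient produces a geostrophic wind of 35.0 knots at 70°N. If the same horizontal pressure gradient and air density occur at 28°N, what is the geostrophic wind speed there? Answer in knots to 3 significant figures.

With the same pressure gradient and density, V_g ∝ 1/f ∝ 1/sin φ.
V₂ = V₁ · sin φ₁ / sin φ₂ = 35.0 × sin 70° / sin 28°
V₂ = 35.0 × 0.9397/0.4695 = 70.1 knots

70.1 knots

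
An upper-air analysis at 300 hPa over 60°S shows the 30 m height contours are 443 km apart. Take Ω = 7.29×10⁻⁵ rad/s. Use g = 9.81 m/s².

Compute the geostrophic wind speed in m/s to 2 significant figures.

5.3 m/s

Coriolis parameter at 60°S:
f = 2Ω sin φ = 2 × 7.29×10⁻⁵ × sin 60° = 1.26×10⁻⁴ s⁻¹
Height gradient: |∂Z/∂n| = 30 m / 443000 m = 6.77×10⁻⁵
On a pressure surface, geostrophic balance gives V_g = (g/f)|∂Z/∂n|:
V_g = 9.81 × 6.77×10⁻⁵ / 1.26×10⁻⁴ = 5.26 m/s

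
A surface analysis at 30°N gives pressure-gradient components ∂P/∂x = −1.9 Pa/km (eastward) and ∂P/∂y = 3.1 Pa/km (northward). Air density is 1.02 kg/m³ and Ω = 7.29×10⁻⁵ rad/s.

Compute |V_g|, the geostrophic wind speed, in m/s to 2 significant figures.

49 m/s

Coriolis parameter at 30°N:
f = 2Ω sin φ = 2 × 7.29×10⁻⁵ × sin 30° = 7.29×10⁻⁵ s⁻¹
Component geostrophic relations (x east, y north):
u_g = −(1/(fρ)) ∂P/∂y,  v_g = (1/(fρ)) ∂P/∂x
u_g = −(3.1×10⁻³)/(7.29×10⁻⁵ × 1.02) = −41.7 m/s;  v_g = (−1.9×10⁻³)/(7.29×10⁻⁵ × 1.02) = −25.6 m/s
|V_g| = √(u_g² + v_g²) = 48.9 m/s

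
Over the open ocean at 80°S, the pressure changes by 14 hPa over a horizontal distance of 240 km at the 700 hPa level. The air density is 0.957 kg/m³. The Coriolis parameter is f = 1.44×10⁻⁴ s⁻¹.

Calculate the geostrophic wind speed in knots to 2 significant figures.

Pressure gradient: |∂P/∂n| = 1400 Pa / 240000 m = 5.83×10⁻³ Pa/m
Geostrophic balance (pressure-gradient force = Coriolis force):
V_g = (1/(fρ)) |∂P/∂n| = 5.83×10⁻³ / (1.44×10⁻⁴ × 0.957) = 42.3 m/s
Converting: 42.3 m/s × 1.944 = 82 knots

82 knots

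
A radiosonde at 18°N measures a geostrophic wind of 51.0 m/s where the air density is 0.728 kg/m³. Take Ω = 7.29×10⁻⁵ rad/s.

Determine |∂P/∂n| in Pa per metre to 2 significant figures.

Coriolis parameter at 18°N:
f = 2Ω sin φ = 2 × 7.29×10⁻⁵ × sin 18° = 4.51×10⁻⁵ s⁻¹
Geostrophic balance rearranged: |∂P/∂n| = f ρ V_g
|∂P/∂n| = 4.51×10⁻⁵ × 0.728 × 51.0 = 1.67×10⁻³ Pa/m

1.7×10⁻³ Pa/m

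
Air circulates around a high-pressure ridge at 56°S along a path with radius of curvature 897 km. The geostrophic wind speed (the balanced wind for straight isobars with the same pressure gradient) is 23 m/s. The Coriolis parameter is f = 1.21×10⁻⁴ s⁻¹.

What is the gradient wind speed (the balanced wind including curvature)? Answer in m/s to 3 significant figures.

Around a high, pressure-gradient force acts outward with centrifugal, so Coriolis balances both:
fV = (1/ρ)|∂P/∂n| + V²/R  →  V² − fR·V + fR·V_g = 0
With fR = 1.21×10⁻⁴ × 897×10³ m = 109 m/s:
V = [fR − √((fR)² − 4 fR V_g)]/2 = [109 − √(109² − 4×109×23)]/2 = 33.1 m/s
Supergeostrophic (V > V_g = 23 m/s), as expected around a high.

33.1 m/s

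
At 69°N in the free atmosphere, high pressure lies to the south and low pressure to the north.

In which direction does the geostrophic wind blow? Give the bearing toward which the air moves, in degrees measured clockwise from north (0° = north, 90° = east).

The pressure-gradient force points toward the north (bearing 000°).
Geostrophic balance: in the Northern Hemisphere the Coriolis force deflects motion to the right, so the geostrophic wind blows 90° to the right of the pressure-gradient force (low pressure on the left).
Rotating 000° by 90° clockwise gives 090° — the wind blows toward the east.

090°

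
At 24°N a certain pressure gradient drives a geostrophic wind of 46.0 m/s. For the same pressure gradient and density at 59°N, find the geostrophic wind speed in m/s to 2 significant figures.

With the same pressure gradient and density, V_g ∝ 1/f ∝ 1/sin φ.
V₂ = V₁ · sin φ₁ / sin φ₂ = 46.0 × sin 24° / sin 59°
V₂ = 46.0 × 0.4067/0.8572 = 22 m/s

22 m/s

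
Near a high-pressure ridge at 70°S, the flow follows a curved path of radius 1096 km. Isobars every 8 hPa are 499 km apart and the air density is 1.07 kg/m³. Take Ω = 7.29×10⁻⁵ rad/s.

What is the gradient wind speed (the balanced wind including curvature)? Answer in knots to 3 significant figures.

23.1 knots

Coriolis parameter at 70°S:
f = 2Ω sin φ = 2 × 7.29×10⁻⁵ × sin 70° = 1.37×10⁻⁴ s⁻¹
Pressure gradient: |∂P/∂n| = 800 Pa / 499000 m = 1.60×10⁻³ Pa/m
Geostrophic speed: V_g = |∂P/∂n|/(fρ) = 1.60×10⁻³/(1.37×10⁻⁴ × 1.07) = 10.9 m/s
Around a high, pressure-gradient force acts outward with centrifugal, so Coriolis balances both:
fV = (1/ρ)|∂P/∂n| + V²/R  →  V² − fR·V + fR·V_g = 0
With fR = 1.37×10⁻⁴ × 1096×10³ m = 150 m/s:
V = [fR − √((fR)² − 4 fR V_g)]/2 = [150 − √(150² − 4×150×10.9)]/2 = 11.9 m/s
Supergeostrophic (V > V_g = 10.9 m/s), as expected around a high.
Converting: 11.9 m/s × 1.944 = 23.1 knots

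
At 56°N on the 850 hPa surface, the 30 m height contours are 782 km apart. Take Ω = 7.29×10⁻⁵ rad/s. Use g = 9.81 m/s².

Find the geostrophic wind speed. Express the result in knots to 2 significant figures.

6.1 knots

Coriolis parameter at 56°N:
f = 2Ω sin φ = 2 × 7.29×10⁻⁵ × sin 56° = 1.21×10⁻⁴ s⁻¹
Height gradient: |∂Z/∂n| = 30 m / 782000 m = 3.84×10⁻⁵
On a pressure surface, geostrophic balance gives V_g = (g/f)|∂Z/∂n|:
V_g = 9.81 × 3.84×10⁻⁵ / 1.21×10⁻⁴ = 3.11 m/s
Converting: 3.11 m/s × 1.944 = 6.1 knots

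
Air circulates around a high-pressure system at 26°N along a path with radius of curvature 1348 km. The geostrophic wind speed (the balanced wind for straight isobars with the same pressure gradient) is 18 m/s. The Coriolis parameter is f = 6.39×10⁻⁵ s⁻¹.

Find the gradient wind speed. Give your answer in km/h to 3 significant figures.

92.2 km/h

Around a high, pressure-gradient force acts outward with centrifugal, so Coriolis balances both:
fV = (1/ρ)|∂P/∂n| + V²/R  →  V² − fR·V + fR·V_g = 0
With fR = 6.39×10⁻⁵ × 1348×10³ m = 86.1 m/s:
V = [fR − √((fR)² − 4 fR V_g)]/2 = [86.1 − √(86.1² − 4×86.1×18)]/2 = 25.6 m/s
Supergeostrophic (V > V_g = 18 m/s), as expected around a high.
Converting: 25.6 m/s × 3.6 = 92.2 km/h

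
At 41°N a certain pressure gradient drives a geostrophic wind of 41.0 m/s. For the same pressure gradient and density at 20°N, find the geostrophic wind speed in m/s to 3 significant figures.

With the same pressure gradient and density, V_g ∝ 1/f ∝ 1/sin φ.
V₂ = V₁ · sin φ₁ / sin φ₂ = 41.0 × sin 41° / sin 20°
V₂ = 41.0 × 0.6561/0.3420 = 78.6 m/s

78.6 m/s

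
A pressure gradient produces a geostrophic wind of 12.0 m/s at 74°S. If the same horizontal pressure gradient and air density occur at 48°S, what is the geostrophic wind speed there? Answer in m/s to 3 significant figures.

15.5 m/s

With the same pressure gradient and density, V_g ∝ 1/f ∝ 1/sin φ.
V₂ = V₁ · sin φ₁ / sin φ₂ = 12.0 × sin 74° / sin 48°
V₂ = 12.0 × 0.9613/0.7431 = 15.5 m/s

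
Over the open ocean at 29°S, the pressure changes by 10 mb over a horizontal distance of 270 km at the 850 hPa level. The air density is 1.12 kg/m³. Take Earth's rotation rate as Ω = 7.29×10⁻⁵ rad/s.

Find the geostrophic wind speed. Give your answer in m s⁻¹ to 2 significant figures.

47 m s⁻¹

Coriolis parameter at 29°S:
f = 2Ω sin φ = 2 × 7.29×10⁻⁵ × sin 29° = 7.07×10⁻⁵ s⁻¹
Pressure gradient: |∂P/∂n| = 1000 Pa / 270000 m = 3.70×10⁻³ Pa/m
Geostrophic balance (pressure-gradient force = Coriolis force):
V_g = (1/(fρ)) |∂P/∂n| = 3.70×10⁻³ / (7.07×10⁻⁵ × 1.12) = 46.8 m/s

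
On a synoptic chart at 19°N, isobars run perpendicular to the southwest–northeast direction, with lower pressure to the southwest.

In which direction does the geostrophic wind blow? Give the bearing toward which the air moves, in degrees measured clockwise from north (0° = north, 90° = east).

The pressure-gradient force points toward the southwest (bearing 225°).
Geostrophic balance: in the Northern Hemisphere the Coriolis force deflects motion to the right, so the geostrophic wind blows 90° to the right of the pressure-gradient force (low pressure on the left).
Rotating 225° by 90° clockwise gives 315° — the wind blows toward the northwest.

315°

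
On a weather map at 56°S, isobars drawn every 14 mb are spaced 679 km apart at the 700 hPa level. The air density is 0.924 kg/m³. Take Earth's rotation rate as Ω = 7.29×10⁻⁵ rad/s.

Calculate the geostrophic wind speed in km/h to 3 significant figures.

Coriolis parameter at 56°S:
f = 2Ω sin φ = 2 × 7.29×10⁻⁵ × sin 56° = 1.21×10⁻⁴ s⁻¹
Pressure gradient: |∂P/∂n| = 1400 Pa / 679000 m = 2.06×10⁻³ Pa/m
Geostrophic balance (pressure-gradient force = Coriolis force):
V_g = (1/(fρ)) |∂P/∂n| = 2.06×10⁻³ / (1.21×10⁻⁴ × 0.924) = 18.5 m/s
Converting: 18.5 m/s × 3.6 = 66.5 km/h

66.5 km/h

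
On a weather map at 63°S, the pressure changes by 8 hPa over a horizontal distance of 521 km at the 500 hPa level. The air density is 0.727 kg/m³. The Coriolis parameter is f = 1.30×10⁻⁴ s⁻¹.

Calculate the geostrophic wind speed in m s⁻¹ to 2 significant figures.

16 m s⁻¹

Pressure gradient: |∂P/∂n| = 800 Pa / 521000 m = 1.54×10⁻³ Pa/m
Geostrophic balance (pressure-gradient force = Coriolis force):
V_g = (1/(fρ)) |∂P/∂n| = 1.54×10⁻³ / (1.30×10⁻⁴ × 0.727) = 16.2 m/s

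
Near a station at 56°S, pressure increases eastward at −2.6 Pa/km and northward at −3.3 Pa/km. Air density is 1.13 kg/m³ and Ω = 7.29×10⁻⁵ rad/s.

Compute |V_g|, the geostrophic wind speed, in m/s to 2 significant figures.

Coriolis parameter at 56°S:
f = 2Ω sin φ = 2 × 7.29×10⁻⁵ × sin 56° = 1.21×10⁻⁴ s⁻¹
In the Southern Hemisphere f is negative: f = −1.21×10⁻⁴ s⁻¹.
Component geostrophic relations (x east, y north):
u_g = −(1/(fρ)) ∂P/∂y,  v_g = (1/(fρ)) ∂P/∂x
u_g = −(−3.3×10⁻³)/(−1.21×10⁻⁴ × 1.13) = −24.2 m/s;  v_g = (−2.6×10⁻³)/(−1.21×10⁻⁴ × 1.13) = 19.0 m/s
|V_g| = √(u_g² + v_g²) = 30.8 m/s

31 m/s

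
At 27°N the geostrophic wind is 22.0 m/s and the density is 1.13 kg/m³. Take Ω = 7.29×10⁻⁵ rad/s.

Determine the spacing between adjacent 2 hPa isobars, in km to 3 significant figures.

Coriolis parameter at 27°N:
f = 2Ω sin φ = 2 × 7.29×10⁻⁵ × sin 27° = 6.62×10⁻⁵ s⁻¹
Geostrophic balance rearranged: |∂P/∂n| = f ρ V_g
|∂P/∂n| = 6.62×10⁻⁵ × 1.13 × 22.0 = 1.65×10⁻³ Pa/m
Isobar spacing: Δn = ΔP/|∂P/∂n| = 200 Pa / 1.65×10⁻³ Pa/m = 121541 m ≈ 122 km

122 km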